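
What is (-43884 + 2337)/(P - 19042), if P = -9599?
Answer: 13849/9547 ≈ 1.4506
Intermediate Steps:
(-43884 + 2337)/(P - 19042) = (-43884 + 2337)/(-9599 - 19042) = -41547/(-28641) = -41547*(-1/28641) = 13849/9547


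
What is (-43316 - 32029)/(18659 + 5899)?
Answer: -25115/8186 ≈ -3.0680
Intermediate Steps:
(-43316 - 32029)/(18659 + 5899) = -75345/24558 = -75345*1/24558 = -25115/8186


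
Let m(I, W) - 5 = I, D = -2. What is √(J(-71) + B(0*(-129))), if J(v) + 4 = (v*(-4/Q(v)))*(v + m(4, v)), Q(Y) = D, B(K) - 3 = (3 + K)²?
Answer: 2*√2203 ≈ 93.872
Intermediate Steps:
B(K) = 3 + (3 + K)²
m(I, W) = 5 + I
Q(Y) = -2
J(v) = -4 + 2*v*(9 + v) (J(v) = -4 + (v*(-4/(-2)))*(v + (5 + 4)) = -4 + (v*(-4*(-½)))*(v + 9) = -4 + (v*2)*(9 + v) = -4 + (2*v)*(9 + v) = -4 + 2*v*(9 + v))
√(J(-71) + B(0*(-129))) = √((-4 + 2*(-71)² + 18*(-71)) + (3 + (3 + 0*(-129))²)) = √((-4 + 2*5041 - 1278) + (3 + (3 + 0)²)) = √((-4 + 10082 - 1278) + (3 + 3²)) = √(8800 + (3 + 9)) = √(8800 + 12) = √8812 = 2*√2203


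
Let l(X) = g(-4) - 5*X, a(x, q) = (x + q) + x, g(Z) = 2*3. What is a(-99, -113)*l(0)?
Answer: -1866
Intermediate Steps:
g(Z) = 6
a(x, q) = q + 2*x (a(x, q) = (q + x) + x = q + 2*x)
l(X) = 6 - 5*X
a(-99, -113)*l(0) = (-113 + 2*(-99))*(6 - 5*0) = (-113 - 198)*(6 + 0) = -311*6 = -1866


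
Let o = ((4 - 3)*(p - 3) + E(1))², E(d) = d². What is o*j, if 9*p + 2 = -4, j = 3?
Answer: 64/3 ≈ 21.333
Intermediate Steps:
p = -⅔ (p = -2/9 + (⅑)*(-4) = -2/9 - 4/9 = -⅔ ≈ -0.66667)
o = 64/9 (o = ((4 - 3)*(-⅔ - 3) + 1²)² = (1*(-11/3) + 1)² = (-11/3 + 1)² = (-8/3)² = 64/9 ≈ 7.1111)
o*j = (64/9)*3 = 64/3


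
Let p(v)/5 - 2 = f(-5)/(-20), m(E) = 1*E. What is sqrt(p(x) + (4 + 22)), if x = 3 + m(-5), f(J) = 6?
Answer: sqrt(138)/2 ≈ 5.8737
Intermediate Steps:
m(E) = E
x = -2 (x = 3 - 5 = -2)
p(v) = 17/2 (p(v) = 10 + 5*(6/(-20)) = 10 + 5*(6*(-1/20)) = 10 + 5*(-3/10) = 10 - 3/2 = 17/2)
sqrt(p(x) + (4 + 22)) = sqrt(17/2 + (4 + 22)) = sqrt(17/2 + 26) = sqrt(69/2) = sqrt(138)/2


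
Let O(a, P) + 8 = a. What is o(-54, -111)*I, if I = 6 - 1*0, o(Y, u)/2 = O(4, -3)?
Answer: -48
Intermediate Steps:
O(a, P) = -8 + a
o(Y, u) = -8 (o(Y, u) = 2*(-8 + 4) = 2*(-4) = -8)
I = 6 (I = 6 + 0 = 6)
o(-54, -111)*I = -8*6 = -48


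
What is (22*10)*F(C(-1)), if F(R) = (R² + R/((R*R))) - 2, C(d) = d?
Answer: -440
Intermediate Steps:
F(R) = -2 + 1/R + R² (F(R) = (R² + R/(R²)) - 2 = (R² + R/R²) - 2 = (R² + 1/R) - 2 = (1/R + R²) - 2 = -2 + 1/R + R²)
(22*10)*F(C(-1)) = (22*10)*(-2 + 1/(-1) + (-1)²) = 220*(-2 - 1 + 1) = 220*(-2) = -440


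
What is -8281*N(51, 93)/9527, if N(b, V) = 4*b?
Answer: -241332/1361 ≈ -177.32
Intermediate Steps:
-8281*N(51, 93)/9527 = -8281/(9527/((4*51))) = -8281/(9527/204) = -8281/(9527*(1/204)) = -8281/9527/204 = -8281*204/9527 = -241332/1361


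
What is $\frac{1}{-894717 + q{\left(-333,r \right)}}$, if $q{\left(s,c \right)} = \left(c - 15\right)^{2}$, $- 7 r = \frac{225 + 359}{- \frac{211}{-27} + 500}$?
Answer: $- \frac{9211584529}{8239643018924364} \approx -1.118 \cdot 10^{-6}$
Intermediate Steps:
$r = - \frac{15768}{95977}$ ($r = - \frac{\left(225 + 359\right) \frac{1}{- \frac{211}{-27} + 500}}{7} = - \frac{584 \frac{1}{\left(-211\right) \left(- \frac{1}{27}\right) + 500}}{7} = - \frac{584 \frac{1}{\frac{211}{27} + 500}}{7} = - \frac{584 \frac{1}{\frac{13711}{27}}}{7} = - \frac{584 \cdot \frac{27}{13711}}{7} = \left(- \frac{1}{7}\right) \frac{15768}{13711} = - \frac{15768}{95977} \approx -0.16429$)
$q{\left(s,c \right)} = \left(-15 + c\right)^{2}$
$\frac{1}{-894717 + q{\left(-333,r \right)}} = \frac{1}{-894717 + \left(-15 - \frac{15768}{95977}\right)^{2}} = \frac{1}{-894717 + \left(- \frac{1455423}{95977}\right)^{2}} = \frac{1}{-894717 + \frac{2118256108929}{9211584529}} = \frac{1}{- \frac{8239643018924364}{9211584529}} = - \frac{9211584529}{8239643018924364}$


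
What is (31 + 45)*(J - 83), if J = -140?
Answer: -16948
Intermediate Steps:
(31 + 45)*(J - 83) = (31 + 45)*(-140 - 83) = 76*(-223) = -16948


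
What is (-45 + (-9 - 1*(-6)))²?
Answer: 2304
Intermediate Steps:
(-45 + (-9 - 1*(-6)))² = (-45 + (-9 + 6))² = (-45 - 3)² = (-48)² = 2304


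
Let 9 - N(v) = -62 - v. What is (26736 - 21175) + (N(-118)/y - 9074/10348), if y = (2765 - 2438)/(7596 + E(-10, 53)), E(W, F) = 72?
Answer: 193396725/43382 ≈ 4458.0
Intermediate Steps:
N(v) = 71 + v (N(v) = 9 - (-62 - v) = 9 + (62 + v) = 71 + v)
y = 109/2556 (y = (2765 - 2438)/(7596 + 72) = 327/7668 = 327*(1/7668) = 109/2556 ≈ 0.042645)
(26736 - 21175) + (N(-118)/y - 9074/10348) = (26736 - 21175) + ((71 - 118)/(109/2556) - 9074/10348) = 5561 + (-47*2556/109 - 9074*1/10348) = 5561 + (-120132/109 - 349/398) = 5561 - 47850577/43382 = 193396725/43382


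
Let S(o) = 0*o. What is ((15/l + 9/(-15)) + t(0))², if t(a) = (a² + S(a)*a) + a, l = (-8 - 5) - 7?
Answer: 729/400 ≈ 1.8225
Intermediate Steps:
S(o) = 0
l = -20 (l = -13 - 7 = -20)
t(a) = a + a² (t(a) = (a² + 0*a) + a = (a² + 0) + a = a² + a = a + a²)
((15/l + 9/(-15)) + t(0))² = ((15/(-20) + 9/(-15)) + 0*(1 + 0))² = ((15*(-1/20) + 9*(-1/15)) + 0*1)² = ((-¾ - ⅗) + 0)² = (-27/20 + 0)² = (-27/20)² = 729/400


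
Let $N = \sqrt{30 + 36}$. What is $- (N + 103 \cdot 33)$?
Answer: $-3399 - \sqrt{66} \approx -3407.1$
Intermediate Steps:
$N = \sqrt{66} \approx 8.124$
$- (N + 103 \cdot 33) = - (\sqrt{66} + 103 \cdot 33) = - (\sqrt{66} + 3399) = - (3399 + \sqrt{66}) = -3399 - \sqrt{66}$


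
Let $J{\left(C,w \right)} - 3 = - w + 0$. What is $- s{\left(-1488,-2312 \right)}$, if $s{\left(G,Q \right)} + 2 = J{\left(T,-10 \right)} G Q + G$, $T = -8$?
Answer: $-44721838$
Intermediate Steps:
$J{\left(C,w \right)} = 3 - w$ ($J{\left(C,w \right)} = 3 + \left(- w + 0\right) = 3 - w$)
$s{\left(G,Q \right)} = -2 + G + 13 G Q$ ($s{\left(G,Q \right)} = -2 + \left(\left(3 - -10\right) G Q + G\right) = -2 + \left(\left(3 + 10\right) G Q + G\right) = -2 + \left(13 G Q + G\right) = -2 + \left(G + 13 G Q\right) = -2 + G + 13 G Q$)
$- s{\left(-1488,-2312 \right)} = - (-2 - 1488 + 13 \left(-1488\right) \left(-2312\right)) = - (-2 - 1488 + 44723328) = \left(-1\right) 44721838 = -44721838$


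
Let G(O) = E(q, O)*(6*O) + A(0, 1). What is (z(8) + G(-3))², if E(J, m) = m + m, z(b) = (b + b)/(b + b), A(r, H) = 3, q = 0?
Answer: 12544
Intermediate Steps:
z(b) = 1 (z(b) = (2*b)/((2*b)) = (2*b)*(1/(2*b)) = 1)
E(J, m) = 2*m
G(O) = 3 + 12*O² (G(O) = (2*O)*(6*O) + 3 = 12*O² + 3 = 3 + 12*O²)
(z(8) + G(-3))² = (1 + (3 + 12*(-3)²))² = (1 + (3 + 12*9))² = (1 + (3 + 108))² = (1 + 111)² = 112² = 12544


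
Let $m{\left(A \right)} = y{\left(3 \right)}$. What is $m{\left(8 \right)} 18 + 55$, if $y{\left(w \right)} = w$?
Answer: $109$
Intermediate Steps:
$m{\left(A \right)} = 3$
$m{\left(8 \right)} 18 + 55 = 3 \cdot 18 + 55 = 54 + 55 = 109$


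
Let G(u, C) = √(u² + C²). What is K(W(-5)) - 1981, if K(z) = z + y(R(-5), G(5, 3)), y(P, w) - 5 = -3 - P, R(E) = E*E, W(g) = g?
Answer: -2009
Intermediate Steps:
G(u, C) = √(C² + u²)
R(E) = E²
y(P, w) = 2 - P (y(P, w) = 5 + (-3 - P) = 2 - P)
K(z) = -23 + z (K(z) = z + (2 - 1*(-5)²) = z + (2 - 1*25) = z + (2 - 25) = z - 23 = -23 + z)
K(W(-5)) - 1981 = (-23 - 5) - 1981 = -28 - 1981 = -2009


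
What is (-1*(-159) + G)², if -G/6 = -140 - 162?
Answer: 3884841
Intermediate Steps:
G = 1812 (G = -6*(-140 - 162) = -6*(-302) = 1812)
(-1*(-159) + G)² = (-1*(-159) + 1812)² = (159 + 1812)² = 1971² = 3884841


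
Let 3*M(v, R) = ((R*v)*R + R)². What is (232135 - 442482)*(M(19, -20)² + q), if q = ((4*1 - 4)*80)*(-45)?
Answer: -694405488753233120000/9 ≈ -7.7156e+19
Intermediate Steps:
M(v, R) = (R + v*R²)²/3 (M(v, R) = ((R*v)*R + R)²/3 = (v*R² + R)²/3 = (R + v*R²)²/3)
q = 0 (q = ((4 - 4)*80)*(-45) = (0*80)*(-45) = 0*(-45) = 0)
(232135 - 442482)*(M(19, -20)² + q) = (232135 - 442482)*(((⅓)*(-20)²*(1 - 20*19)²)² + 0) = -210347*(((⅓)*400*(1 - 380)²)² + 0) = -210347*(((⅓)*400*(-379)²)² + 0) = -210347*(((⅓)*400*143641)² + 0) = -210347*((57456400/3)² + 0) = -210347*(3301237900960000/9 + 0) = -210347*3301237900960000/9 = -694405488753233120000/9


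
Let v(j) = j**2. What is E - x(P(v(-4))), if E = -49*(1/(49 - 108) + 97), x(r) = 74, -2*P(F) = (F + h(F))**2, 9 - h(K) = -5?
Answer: -284744/59 ≈ -4826.2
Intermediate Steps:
h(K) = 14 (h(K) = 9 - 1*(-5) = 9 + 5 = 14)
P(F) = -(14 + F)**2/2 (P(F) = -(F + 14)**2/2 = -(14 + F)**2/2)
E = -280378/59 (E = -49*(1/(-59) + 97) = -49*(-1/59 + 97) = -49*5722/59 = -280378/59 ≈ -4752.2)
E - x(P(v(-4))) = -280378/59 - 1*74 = -280378/59 - 74 = -284744/59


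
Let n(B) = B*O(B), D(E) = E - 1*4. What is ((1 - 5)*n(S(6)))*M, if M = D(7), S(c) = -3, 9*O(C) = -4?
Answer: -16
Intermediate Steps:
O(C) = -4/9 (O(C) = (1/9)*(-4) = -4/9)
D(E) = -4 + E (D(E) = E - 4 = -4 + E)
n(B) = -4*B/9 (n(B) = B*(-4/9) = -4*B/9)
M = 3 (M = -4 + 7 = 3)
((1 - 5)*n(S(6)))*M = ((1 - 5)*(-4/9*(-3)))*3 = -4*4/3*3 = -16/3*3 = -16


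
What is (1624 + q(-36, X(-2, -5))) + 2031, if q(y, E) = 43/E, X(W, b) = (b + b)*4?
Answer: 146157/40 ≈ 3653.9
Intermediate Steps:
X(W, b) = 8*b (X(W, b) = (2*b)*4 = 8*b)
(1624 + q(-36, X(-2, -5))) + 2031 = (1624 + 43/((8*(-5)))) + 2031 = (1624 + 43/(-40)) + 2031 = (1624 + 43*(-1/40)) + 2031 = (1624 - 43/40) + 2031 = 64917/40 + 2031 = 146157/40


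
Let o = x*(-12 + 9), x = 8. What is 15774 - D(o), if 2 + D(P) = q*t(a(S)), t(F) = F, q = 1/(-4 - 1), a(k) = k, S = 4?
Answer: 78884/5 ≈ 15777.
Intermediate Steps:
o = -24 (o = 8*(-12 + 9) = 8*(-3) = -24)
q = -⅕ (q = 1/(-5) = -⅕ ≈ -0.20000)
D(P) = -14/5 (D(P) = -2 - ⅕*4 = -2 - ⅘ = -14/5)
15774 - D(o) = 15774 - 1*(-14/5) = 15774 + 14/5 = 78884/5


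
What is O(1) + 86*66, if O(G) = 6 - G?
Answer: 5681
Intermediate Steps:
O(1) + 86*66 = (6 - 1*1) + 86*66 = (6 - 1) + 5676 = 5 + 5676 = 5681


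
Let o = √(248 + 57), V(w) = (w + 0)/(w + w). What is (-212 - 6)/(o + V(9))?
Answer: 436/1219 - 872*√305/1219 ≈ -12.135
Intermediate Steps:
V(w) = ½ (V(w) = w/((2*w)) = w*(1/(2*w)) = ½)
o = √305 ≈ 17.464
(-212 - 6)/(o + V(9)) = (-212 - 6)/(√305 + ½) = -218/(½ + √305)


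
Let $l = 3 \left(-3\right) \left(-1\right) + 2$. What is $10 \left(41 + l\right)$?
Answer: $520$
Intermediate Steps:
$l = 11$ ($l = \left(-9\right) \left(-1\right) + 2 = 9 + 2 = 11$)
$10 \left(41 + l\right) = 10 \left(41 + 11\right) = 10 \cdot 52 = 520$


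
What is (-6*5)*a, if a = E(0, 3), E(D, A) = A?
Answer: -90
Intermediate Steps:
a = 3
(-6*5)*a = -6*5*3 = -30*3 = -90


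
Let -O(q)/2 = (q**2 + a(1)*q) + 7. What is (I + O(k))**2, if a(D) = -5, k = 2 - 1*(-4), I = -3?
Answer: 841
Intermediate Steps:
k = 6 (k = 2 + 4 = 6)
O(q) = -14 - 2*q**2 + 10*q (O(q) = -2*((q**2 - 5*q) + 7) = -2*(7 + q**2 - 5*q) = -14 - 2*q**2 + 10*q)
(I + O(k))**2 = (-3 + (-14 - 2*6**2 + 10*6))**2 = (-3 + (-14 - 2*36 + 60))**2 = (-3 + (-14 - 72 + 60))**2 = (-3 - 26)**2 = (-29)**2 = 841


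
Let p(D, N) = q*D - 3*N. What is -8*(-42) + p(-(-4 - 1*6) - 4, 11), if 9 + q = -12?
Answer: 177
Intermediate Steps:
q = -21 (q = -9 - 12 = -21)
p(D, N) = -21*D - 3*N
-8*(-42) + p(-(-4 - 1*6) - 4, 11) = -8*(-42) + (-21*(-(-4 - 1*6) - 4) - 3*11) = 336 + (-21*(-(-4 - 6) - 4) - 33) = 336 + (-21*(-1*(-10) - 4) - 33) = 336 + (-21*(10 - 4) - 33) = 336 + (-21*6 - 33) = 336 + (-126 - 33) = 336 - 159 = 177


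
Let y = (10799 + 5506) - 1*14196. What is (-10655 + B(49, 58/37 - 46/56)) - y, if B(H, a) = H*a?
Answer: -1883661/148 ≈ -12727.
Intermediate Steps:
y = 2109 (y = 16305 - 14196 = 2109)
(-10655 + B(49, 58/37 - 46/56)) - y = (-10655 + 49*(58/37 - 46/56)) - 1*2109 = (-10655 + 49*(58*(1/37) - 46*1/56)) - 2109 = (-10655 + 49*(58/37 - 23/28)) - 2109 = (-10655 + 49*(773/1036)) - 2109 = (-10655 + 5411/148) - 2109 = -1571529/148 - 2109 = -1883661/148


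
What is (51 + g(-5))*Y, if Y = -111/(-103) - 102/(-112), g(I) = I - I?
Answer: 584919/5768 ≈ 101.41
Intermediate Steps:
g(I) = 0
Y = 11469/5768 (Y = -111*(-1/103) - 102*(-1/112) = 111/103 + 51/56 = 11469/5768 ≈ 1.9884)
(51 + g(-5))*Y = (51 + 0)*(11469/5768) = 51*(11469/5768) = 584919/5768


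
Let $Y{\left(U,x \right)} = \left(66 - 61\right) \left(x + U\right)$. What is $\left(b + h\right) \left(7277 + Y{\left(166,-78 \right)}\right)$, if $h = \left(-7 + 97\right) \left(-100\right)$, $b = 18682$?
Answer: $74715994$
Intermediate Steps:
$Y{\left(U,x \right)} = 5 U + 5 x$ ($Y{\left(U,x \right)} = 5 \left(U + x\right) = 5 U + 5 x$)
$h = -9000$ ($h = 90 \left(-100\right) = -9000$)
$\left(b + h\right) \left(7277 + Y{\left(166,-78 \right)}\right) = \left(18682 - 9000\right) \left(7277 + \left(5 \cdot 166 + 5 \left(-78\right)\right)\right) = 9682 \left(7277 + \left(830 - 390\right)\right) = 9682 \left(7277 + 440\right) = 9682 \cdot 7717 = 74715994$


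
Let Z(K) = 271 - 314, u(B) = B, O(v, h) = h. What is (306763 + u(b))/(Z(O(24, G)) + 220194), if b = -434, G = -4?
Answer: 306329/220151 ≈ 1.3914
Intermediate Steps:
Z(K) = -43
(306763 + u(b))/(Z(O(24, G)) + 220194) = (306763 - 434)/(-43 + 220194) = 306329/220151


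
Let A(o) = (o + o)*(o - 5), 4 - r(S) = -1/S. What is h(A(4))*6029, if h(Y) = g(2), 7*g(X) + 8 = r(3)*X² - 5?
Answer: 78377/21 ≈ 3732.2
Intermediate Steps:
r(S) = 4 + 1/S (r(S) = 4 - (-1)/S = 4 + 1/S)
A(o) = 2*o*(-5 + o) (A(o) = (2*o)*(-5 + o) = 2*o*(-5 + o))
g(X) = -13/7 + 13*X²/21 (g(X) = -8/7 + ((4 + 1/3)*X² - 5)/7 = -8/7 + ((4 + ⅓)*X² - 5)/7 = -8/7 + (13*X²/3 - 5)/7 = -8/7 + (-5 + 13*X²/3)/7 = -8/7 + (-5/7 + 13*X²/21) = -13/7 + 13*X²/21)
h(Y) = 13/21 (h(Y) = -13/7 + (13/21)*2² = -13/7 + (13/21)*4 = -13/7 + 52/21 = 13/21)
h(A(4))*6029 = (13/21)*6029 = 78377/21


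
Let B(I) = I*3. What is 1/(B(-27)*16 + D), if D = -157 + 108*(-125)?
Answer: -1/14953 ≈ -6.6876e-5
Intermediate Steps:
B(I) = 3*I
D = -13657 (D = -157 - 13500 = -13657)
1/(B(-27)*16 + D) = 1/((3*(-27))*16 - 13657) = 1/(-81*16 - 13657) = 1/(-1296 - 13657) = 1/(-14953) = -1/14953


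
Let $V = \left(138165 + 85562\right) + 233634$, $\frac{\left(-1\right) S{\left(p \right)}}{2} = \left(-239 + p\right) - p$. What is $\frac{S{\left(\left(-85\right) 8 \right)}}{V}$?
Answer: $\frac{478}{457361} \approx 0.0010451$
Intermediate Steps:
$S{\left(p \right)} = 478$ ($S{\left(p \right)} = - 2 \left(\left(-239 + p\right) - p\right) = \left(-2\right) \left(-239\right) = 478$)
$V = 457361$ ($V = 223727 + 233634 = 457361$)
$\frac{S{\left(\left(-85\right) 8 \right)}}{V} = \frac{478}{457361}$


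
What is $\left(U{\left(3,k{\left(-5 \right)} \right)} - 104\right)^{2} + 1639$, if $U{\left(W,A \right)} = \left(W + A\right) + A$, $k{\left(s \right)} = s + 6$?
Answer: $11440$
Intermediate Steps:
$k{\left(s \right)} = 6 + s$
$U{\left(W,A \right)} = W + 2 A$ ($U{\left(W,A \right)} = \left(A + W\right) + A = W + 2 A$)
$\left(U{\left(3,k{\left(-5 \right)} \right)} - 104\right)^{2} + 1639 = \left(\left(3 + 2 \left(6 - 5\right)\right) - 104\right)^{2} + 1639 = \left(\left(3 + 2 \cdot 1\right) - 104\right)^{2} + 1639 = \left(\left(3 + 2\right) - 104\right)^{2} + 1639 = \left(5 - 104\right)^{2} + 1639 = \left(-99\right)^{2} + 1639 = 9801 + 1639 = 11440$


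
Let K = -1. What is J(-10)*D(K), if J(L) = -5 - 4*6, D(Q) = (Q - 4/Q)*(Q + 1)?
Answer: 0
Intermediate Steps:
D(Q) = (1 + Q)*(Q - 4/Q) (D(Q) = (Q - 4/Q)*(1 + Q) = (1 + Q)*(Q - 4/Q))
J(L) = -29 (J(L) = -5 - 24 = -29)
J(-10)*D(K) = -29*(-4 - 1 + (-1)² - 4/(-1)) = -29*(-4 - 1 + 1 - 4*(-1)) = -29*(-4 - 1 + 1 + 4) = -29*0 = 0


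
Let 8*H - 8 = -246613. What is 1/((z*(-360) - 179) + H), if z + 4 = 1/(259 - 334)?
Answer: -40/1182393 ≈ -3.3830e-5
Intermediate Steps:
H = -246605/8 (H = 1 + (1/8)*(-246613) = 1 - 246613/8 = -246605/8 ≈ -30826.)
z = -301/75 (z = -4 + 1/(259 - 334) = -4 + 1/(-75) = -4 - 1/75 = -301/75 ≈ -4.0133)
1/((z*(-360) - 179) + H) = 1/((-301/75*(-360) - 179) - 246605/8) = 1/((7224/5 - 179) - 246605/8) = 1/(6329/5 - 246605/8) = 1/(-1182393/40) = -40/1182393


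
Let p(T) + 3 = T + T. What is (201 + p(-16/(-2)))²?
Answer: 45796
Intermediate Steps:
p(T) = -3 + 2*T (p(T) = -3 + (T + T) = -3 + 2*T)
(201 + p(-16/(-2)))² = (201 + (-3 + 2*(-16/(-2))))² = (201 + (-3 + 2*(-16*(-½))))² = (201 + (-3 + 2*8))² = (201 + (-3 + 16))² = (201 + 13)² = 214² = 45796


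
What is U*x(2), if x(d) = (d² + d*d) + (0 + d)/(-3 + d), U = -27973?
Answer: -167838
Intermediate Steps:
x(d) = 2*d² + d/(-3 + d) (x(d) = (d² + d²) + d/(-3 + d) = 2*d² + d/(-3 + d))
U*x(2) = -55946*(1 - 6*2 + 2*2²)/(-3 + 2) = -55946*(1 - 12 + 2*4)/(-1) = -55946*(-1)*(1 - 12 + 8) = -55946*(-1)*(-3) = -27973*6 = -167838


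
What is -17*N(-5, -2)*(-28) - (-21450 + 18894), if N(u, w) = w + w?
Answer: 652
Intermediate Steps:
N(u, w) = 2*w
-17*N(-5, -2)*(-28) - (-21450 + 18894) = -34*(-2)*(-28) - (-21450 + 18894) = -17*(-4)*(-28) - 1*(-2556) = 68*(-28) + 2556 = -1904 + 2556 = 652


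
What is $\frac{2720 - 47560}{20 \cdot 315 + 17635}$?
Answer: $- \frac{8968}{4787} \approx -1.8734$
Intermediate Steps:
$\frac{2720 - 47560}{20 \cdot 315 + 17635} = - \frac{44840}{6300 + 17635} = - \frac{44840}{23935} = \left(-44840\right) \frac{1}{23935} = - \frac{8968}{4787}$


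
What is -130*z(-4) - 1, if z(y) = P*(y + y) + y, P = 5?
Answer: 5719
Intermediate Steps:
z(y) = 11*y (z(y) = 5*(y + y) + y = 5*(2*y) + y = 10*y + y = 11*y)
-130*z(-4) - 1 = -1430*(-4) - 1 = -130*(-44) - 1 = 5720 - 1 = 5719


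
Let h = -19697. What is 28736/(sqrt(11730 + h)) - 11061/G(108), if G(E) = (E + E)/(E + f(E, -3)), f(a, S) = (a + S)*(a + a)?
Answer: -2333871/2 - 28736*I*sqrt(7967)/7967 ≈ -1.1669e+6 - 321.94*I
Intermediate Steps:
f(a, S) = 2*a*(S + a) (f(a, S) = (S + a)*(2*a) = 2*a*(S + a))
G(E) = 2*E/(E + 2*E*(-3 + E)) (G(E) = (E + E)/(E + 2*E*(-3 + E)) = (2*E)/(E + 2*E*(-3 + E)) = 2*E/(E + 2*E*(-3 + E)))
28736/(sqrt(11730 + h)) - 11061/G(108) = 28736/(sqrt(11730 - 19697)) - 11061/(2/(-5 + 2*108)) = 28736/(sqrt(-7967)) - 11061/(2/(-5 + 216)) = 28736/((I*sqrt(7967))) - 11061/(2/211) = 28736*(-I*sqrt(7967)/7967) - 11061/(2*(1/211)) = -28736*I*sqrt(7967)/7967 - 11061/2/211 = -28736*I*sqrt(7967)/7967 - 11061*211/2 = -28736*I*sqrt(7967)/7967 - 2333871/2 = -2333871/2 - 28736*I*sqrt(7967)/7967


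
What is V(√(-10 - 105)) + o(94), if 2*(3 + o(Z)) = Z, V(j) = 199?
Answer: 243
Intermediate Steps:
o(Z) = -3 + Z/2
V(√(-10 - 105)) + o(94) = 199 + (-3 + (½)*94) = 199 + (-3 + 47) = 199 + 44 = 243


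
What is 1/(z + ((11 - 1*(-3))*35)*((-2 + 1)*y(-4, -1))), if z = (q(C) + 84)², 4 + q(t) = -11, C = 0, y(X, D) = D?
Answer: 1/5251 ≈ 0.00019044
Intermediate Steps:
q(t) = -15 (q(t) = -4 - 11 = -15)
z = 4761 (z = (-15 + 84)² = 69² = 4761)
1/(z + ((11 - 1*(-3))*35)*((-2 + 1)*y(-4, -1))) = 1/(4761 + ((11 - 1*(-3))*35)*((-2 + 1)*(-1))) = 1/(4761 + ((11 + 3)*35)*(-1*(-1))) = 1/(4761 + (14*35)*1) = 1/(4761 + 490*1) = 1/(4761 + 490) = 1/5251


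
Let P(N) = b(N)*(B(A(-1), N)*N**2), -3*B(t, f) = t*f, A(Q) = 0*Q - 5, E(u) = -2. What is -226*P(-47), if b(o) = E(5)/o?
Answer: 4992340/3 ≈ 1.6641e+6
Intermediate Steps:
A(Q) = -5 (A(Q) = 0 - 5 = -5)
B(t, f) = -f*t/3 (B(t, f) = -t*f/3 = -f*t/3)
b(o) = -2/o
P(N) = -10*N**2/3 (P(N) = (-2/N)*((-1/3*N*(-5))*N**2) = (-2/N)*((5*N/3)*N**2) = (-2/N)*(5*N**3/3) = -10*N**2/3)
-226*P(-47) = -(-2260)*(-47)**2/3 = -(-2260)*2209/3 = -226*(-22090/3) = 4992340/3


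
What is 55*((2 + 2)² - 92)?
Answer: -4180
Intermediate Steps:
55*((2 + 2)² - 92) = 55*(4² - 92) = 55*(16 - 92) = 55*(-76) = -4180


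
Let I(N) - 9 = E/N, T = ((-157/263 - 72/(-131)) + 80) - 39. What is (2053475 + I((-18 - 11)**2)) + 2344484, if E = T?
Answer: 127431005465806/28974973 ≈ 4.3980e+6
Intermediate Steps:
T = 1410942/34453 (T = ((-157*1/263 - 72*(-1/131)) + 80) - 39 = ((-157/263 + 72/131) + 80) - 39 = (-1631/34453 + 80) - 39 = 2754609/34453 - 39 = 1410942/34453 ≈ 40.953)
E = 1410942/34453 ≈ 40.953
I(N) = 9 + 1410942/(34453*N)
(2053475 + I((-18 - 11)**2)) + 2344484 = (2053475 + (9 + 1410942/(34453*((-18 - 11)**2)))) + 2344484 = (2053475 + (9 + 1410942/(34453*((-29)**2)))) + 2344484 = (2053475 + (9 + (1410942/34453)/841)) + 2344484 = (2053475 + (9 + (1410942/34453)*(1/841))) + 2344484 = (2053475 + (9 + 1410942/28974973)) + 2344484 = (2053475 + 262185699/28974973) + 2344484 = 59499644866874/28974973 + 2344484 = 127431005465806/28974973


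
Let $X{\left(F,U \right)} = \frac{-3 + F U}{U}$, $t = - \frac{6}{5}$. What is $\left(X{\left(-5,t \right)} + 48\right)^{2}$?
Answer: $\frac{8281}{4} \approx 2070.3$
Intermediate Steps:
$t = - \frac{6}{5}$ ($t = \left(-6\right) \frac{1}{5} = - \frac{6}{5} \approx -1.2$)
$X{\left(F,U \right)} = \frac{-3 + F U}{U}$
$\left(X{\left(-5,t \right)} + 48\right)^{2} = \left(\left(-5 - \frac{3}{- \frac{6}{5}}\right) + 48\right)^{2} = \left(\left(-5 - - \frac{5}{2}\right) + 48\right)^{2} = \left(\left(-5 + \frac{5}{2}\right) + 48\right)^{2} = \left(- \frac{5}{2} + 48\right)^{2} = \left(\frac{91}{2}\right)^{2} = \frac{8281}{4}$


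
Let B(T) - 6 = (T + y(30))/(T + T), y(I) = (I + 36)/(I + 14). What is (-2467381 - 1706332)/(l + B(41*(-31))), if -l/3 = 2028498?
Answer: 21219156892/30938618453 ≈ 0.68585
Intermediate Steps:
y(I) = (36 + I)/(14 + I)
B(T) = 6 + (3/2 + T)/(2*T) (B(T) = 6 + (T + (36 + 30)/(14 + 30))/(T + T) = 6 + (T + 66/44)/((2*T)) = 6 + (T + (1/44)*66)*(1/(2*T)) = 6 + (T + 3/2)*(1/(2*T)) = 6 + (3/2 + T)*(1/(2*T)) = 6 + (3/2 + T)/(2*T))
l = -6085494 (l = -3*2028498 = -6085494)
(-2467381 - 1706332)/(l + B(41*(-31))) = (-2467381 - 1706332)/(-6085494 + (3 + 26*(41*(-31)))/(4*((41*(-31))))) = -4173713/(-6085494 + (1/4)*(3 + 26*(-1271))/(-1271)) = -4173713/(-6085494 + (1/4)*(-1/1271)*(3 - 33046)) = -4173713/(-6085494 + (1/4)*(-1/1271)*(-33043)) = -4173713/(-6085494 + 33043/5084) = -4173713/(-30938618453/5084) = -4173713*(-5084/30938618453) = 21219156892/30938618453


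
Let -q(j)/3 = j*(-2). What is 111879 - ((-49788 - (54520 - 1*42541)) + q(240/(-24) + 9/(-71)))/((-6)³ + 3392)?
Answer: 25232656755/225496 ≈ 1.1190e+5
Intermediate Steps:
q(j) = 6*j (q(j) = -3*j*(-2) = -(-6)*j = 6*j)
111879 - ((-49788 - (54520 - 1*42541)) + q(240/(-24) + 9/(-71)))/((-6)³ + 3392) = 111879 - ((-49788 - (54520 - 1*42541)) + 6*(240/(-24) + 9/(-71)))/((-6)³ + 3392) = 111879 - ((-49788 - (54520 - 42541)) + 6*(240*(-1/24) + 9*(-1/71)))/(-216 + 3392) = 111879 - ((-49788 - 1*11979) + 6*(-10 - 9/71))/3176 = 111879 - ((-49788 - 11979) + 6*(-719/71))/3176 = 111879 - (-61767 - 4314/71)/3176 = 111879 - (-4389771)/(71*3176) = 111879 - 1*(-4389771/225496) = 111879 + 4389771/225496 = 25232656755/225496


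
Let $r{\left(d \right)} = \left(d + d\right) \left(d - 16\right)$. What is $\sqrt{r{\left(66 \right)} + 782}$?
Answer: $\sqrt{7382} \approx 85.919$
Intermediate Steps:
$r{\left(d \right)} = 2 d \left(-16 + d\right)$
$\sqrt{r{\left(66 \right)} + 782} = \sqrt{2 \cdot 66 \left(-16 + 66\right) + 782} = \sqrt{2 \cdot 66 \cdot 50 + 782} = \sqrt{6600 + 782} = \sqrt{7382}$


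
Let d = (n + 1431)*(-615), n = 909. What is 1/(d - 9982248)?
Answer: -1/11421348 ≈ -8.7555e-8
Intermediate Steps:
d = -1439100 (d = (909 + 1431)*(-615) = 2340*(-615) = -1439100)
1/(d - 9982248) = 1/(-1439100 - 9982248) = 1/(-11421348) = -1/11421348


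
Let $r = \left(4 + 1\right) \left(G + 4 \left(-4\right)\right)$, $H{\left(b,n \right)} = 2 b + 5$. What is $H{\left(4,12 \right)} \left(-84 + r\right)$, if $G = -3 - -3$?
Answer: $-2132$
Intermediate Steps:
$G = 0$ ($G = -3 + 3 = 0$)
$H{\left(b,n \right)} = 5 + 2 b$
$r = -80$ ($r = \left(4 + 1\right) \left(0 + 4 \left(-4\right)\right) = 5 \left(0 - 16\right) = 5 \left(-16\right) = -80$)
$H{\left(4,12 \right)} \left(-84 + r\right) = \left(5 + 2 \cdot 4\right) \left(-84 - 80\right) = \left(5 + 8\right) \left(-164\right) = 13 \left(-164\right) = -2132$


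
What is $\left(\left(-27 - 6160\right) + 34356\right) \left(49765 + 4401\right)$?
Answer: $1525802054$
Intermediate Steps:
$\left(\left(-27 - 6160\right) + 34356\right) \left(49765 + 4401\right) = \left(\left(-27 - 6160\right) + 34356\right) 54166 = \left(-6187 + 34356\right) 54166 = 28169 \cdot 54166 = 1525802054$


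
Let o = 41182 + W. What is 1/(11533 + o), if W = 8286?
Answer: 1/61001 ≈ 1.6393e-5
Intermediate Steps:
o = 49468 (o = 41182 + 8286 = 49468)
1/(11533 + o) = 1/(11533 + 49468) = 1/61001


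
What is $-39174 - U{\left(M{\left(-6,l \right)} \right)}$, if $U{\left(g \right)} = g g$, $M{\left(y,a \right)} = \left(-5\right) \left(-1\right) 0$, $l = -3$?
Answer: $-39174$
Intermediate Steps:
$M{\left(y,a \right)} = 0$ ($M{\left(y,a \right)} = 5 \cdot 0 = 0$)
$U{\left(g \right)} = g^{2}$
$-39174 - U{\left(M{\left(-6,l \right)} \right)} = -39174 - 0^{2} = -39174 - 0 = -39174 + 0 = -39174$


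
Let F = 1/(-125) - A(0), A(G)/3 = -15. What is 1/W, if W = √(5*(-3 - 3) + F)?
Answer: 5*√9370/1874 ≈ 0.25827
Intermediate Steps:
A(G) = -45 (A(G) = 3*(-15) = -45)
F = 5624/125 (F = 1/(-125) - 1*(-45) = -1/125 + 45 = 5624/125 ≈ 44.992)
W = √9370/25 (W = √(5*(-3 - 3) + 5624/125) = √(5*(-6) + 5624/125) = √(-30 + 5624/125) = √(1874/125) = √9370/25 ≈ 3.8720)
1/W = 1/(√9370/25) = 5*√9370/1874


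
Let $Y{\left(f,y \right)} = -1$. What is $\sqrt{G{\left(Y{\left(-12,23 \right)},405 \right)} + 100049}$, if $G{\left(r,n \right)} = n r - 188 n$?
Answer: $4 \sqrt{1469} \approx 153.31$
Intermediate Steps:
$G{\left(r,n \right)} = - 188 n + n r$
$\sqrt{G{\left(Y{\left(-12,23 \right)},405 \right)} + 100049} = \sqrt{405 \left(-188 - 1\right) + 100049} = \sqrt{405 \left(-189\right) + 100049} = \sqrt{-76545 + 100049} = \sqrt{23504} = 4 \sqrt{1469}$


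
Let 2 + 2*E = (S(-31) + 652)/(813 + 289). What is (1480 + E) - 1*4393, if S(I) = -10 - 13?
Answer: -6421827/2204 ≈ -2913.7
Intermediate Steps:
S(I) = -23
E = -1575/2204 (E = -1 + ((-23 + 652)/(813 + 289))/2 = -1 + (629/1102)/2 = -1 + (629*(1/1102))/2 = -1 + (1/2)*(629/1102) = -1 + 629/2204 = -1575/2204 ≈ -0.71461)
(1480 + E) - 1*4393 = (1480 - 1575/2204) - 1*4393 = 3260345/2204 - 4393 = -6421827/2204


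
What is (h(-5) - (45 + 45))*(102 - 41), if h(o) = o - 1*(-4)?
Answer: -5551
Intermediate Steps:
h(o) = 4 + o (h(o) = o + 4 = 4 + o)
(h(-5) - (45 + 45))*(102 - 41) = ((4 - 5) - (45 + 45))*(102 - 41) = (-1 - 1*90)*61 = (-1 - 90)*61 = -91*61 = -5551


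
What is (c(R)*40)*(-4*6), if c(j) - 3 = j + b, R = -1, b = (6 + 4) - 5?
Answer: -6720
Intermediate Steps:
b = 5 (b = 10 - 5 = 5)
c(j) = 8 + j (c(j) = 3 + (j + 5) = 3 + (5 + j) = 8 + j)
(c(R)*40)*(-4*6) = ((8 - 1)*40)*(-4*6) = (7*40)*(-24) = 280*(-24) = -6720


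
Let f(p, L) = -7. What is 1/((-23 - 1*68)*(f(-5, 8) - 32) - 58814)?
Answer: -1/55265 ≈ -1.8095e-5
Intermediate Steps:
1/((-23 - 1*68)*(f(-5, 8) - 32) - 58814) = 1/((-23 - 1*68)*(-7 - 32) - 58814) = 1/((-23 - 68)*(-39) - 58814) = 1/(-91*(-39) - 58814) = 1/(3549 - 58814) = 1/(-55265) = -1/55265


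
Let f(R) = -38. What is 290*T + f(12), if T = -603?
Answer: -174908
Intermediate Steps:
290*T + f(12) = 290*(-603) - 38 = -174870 - 38 = -174908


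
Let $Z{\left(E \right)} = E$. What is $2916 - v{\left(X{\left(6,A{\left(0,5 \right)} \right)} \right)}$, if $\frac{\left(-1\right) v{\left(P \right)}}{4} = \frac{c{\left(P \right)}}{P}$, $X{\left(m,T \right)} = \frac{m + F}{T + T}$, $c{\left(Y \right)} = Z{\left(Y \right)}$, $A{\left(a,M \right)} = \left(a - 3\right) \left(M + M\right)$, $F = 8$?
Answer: $2920$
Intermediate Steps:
$A{\left(a,M \right)} = 2 M \left(-3 + a\right)$ ($A{\left(a,M \right)} = \left(-3 + a\right) 2 M = 2 M \left(-3 + a\right)$)
$c{\left(Y \right)} = Y$
$X{\left(m,T \right)} = \frac{8 + m}{2 T}$ ($X{\left(m,T \right)} = \frac{m + 8}{T + T} = \frac{8 + m}{2 T}$)
$v{\left(P \right)} = -4$ ($v{\left(P \right)} = - 4 \frac{P}{P} = \left(-4\right) 1 = -4$)
$2916 - v{\left(X{\left(6,A{\left(0,5 \right)} \right)} \right)} = 2916 - -4 = 2916 + 4 = 2920$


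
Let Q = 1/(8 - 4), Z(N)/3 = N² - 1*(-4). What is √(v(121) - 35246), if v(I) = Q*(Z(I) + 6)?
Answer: I*√97043/2 ≈ 155.76*I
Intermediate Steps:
Z(N) = 12 + 3*N² (Z(N) = 3*(N² - 1*(-4)) = 3*(N² + 4) = 3*(4 + N²) = 12 + 3*N²)
Q = ¼ (Q = 1/4 = ¼ ≈ 0.25000)
v(I) = 9/2 + 3*I²/4 (v(I) = ((12 + 3*I²) + 6)/4 = (18 + 3*I²)/4 = 9/2 + 3*I²/4)
√(v(121) - 35246) = √((9/2 + (¾)*121²) - 35246) = √((9/2 + (¾)*14641) - 35246) = √((9/2 + 43923/4) - 35246) = √(43941/4 - 35246) = √(-97043/4) = I*√97043/2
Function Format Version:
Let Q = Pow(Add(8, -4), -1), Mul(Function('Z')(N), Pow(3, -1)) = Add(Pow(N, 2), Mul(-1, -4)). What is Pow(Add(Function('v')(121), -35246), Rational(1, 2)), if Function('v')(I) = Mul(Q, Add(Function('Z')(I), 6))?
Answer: Mul(Rational(1, 2), I, Pow(97043, Rational(1, 2))) ≈ Mul(155.76, I)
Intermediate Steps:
Function('Z')(N) = Add(12, Mul(3, Pow(N, 2))) (Function('Z')(N) = Mul(3, Add(Pow(N, 2), Mul(-1, -4))) = Mul(3, Add(Pow(N, 2), 4)) = Mul(3, Add(4, Pow(N, 2))) = Add(12, Mul(3, Pow(N, 2))))
Q = Rational(1, 4) (Q = Pow(4, -1) = Rational(1, 4) ≈ 0.25000)
Function('v')(I) = Add(Rational(9, 2), Mul(Rational(3, 4), Pow(I, 2))) (Function('v')(I) = Mul(Rational(1, 4), Add(Add(12, Mul(3, Pow(I, 2))), 6)) = Mul(Rational(1, 4), Add(18, Mul(3, Pow(I, 2)))) = Add(Rational(9, 2), Mul(Rational(3, 4), Pow(I, 2))))
Pow(Add(Function('v')(121), -35246), Rational(1, 2)) = Pow(Add(Add(Rational(9, 2), Mul(Rational(3, 4), Pow(121, 2))), -35246), Rational(1, 2)) = Pow(Add(Add(Rational(9, 2), Mul(Rational(3, 4), 14641)), -35246), Rational(1, 2)) = Pow(Add(Add(Rational(9, 2), Rational(43923, 4)), -35246), Rational(1, 2)) = Pow(Add(Rational(43941, 4), -35246), Rational(1, 2)) = Pow(Rational(-97043, 4), Rational(1, 2)) = Mul(Rational(1, 2), I, Pow(97043, Rational(1, 2)))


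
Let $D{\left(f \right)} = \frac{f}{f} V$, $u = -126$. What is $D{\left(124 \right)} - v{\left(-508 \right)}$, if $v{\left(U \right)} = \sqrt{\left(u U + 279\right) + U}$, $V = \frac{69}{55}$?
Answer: $\frac{69}{55} - \sqrt{63779} \approx -251.29$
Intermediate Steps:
$V = \frac{69}{55}$ ($V = 69 \cdot \frac{1}{55} = \frac{69}{55} \approx 1.2545$)
$v{\left(U \right)} = \sqrt{279 - 125 U}$ ($v{\left(U \right)} = \sqrt{\left(- 126 U + 279\right) + U} = \sqrt{\left(279 - 126 U\right) + U} = \sqrt{279 - 125 U}$)
$D{\left(f \right)} = \frac{69}{55}$ ($D{\left(f \right)} = \frac{f}{f} \frac{69}{55} = 1 \cdot \frac{69}{55} = \frac{69}{55}$)
$D{\left(124 \right)} - v{\left(-508 \right)} = \frac{69}{55} - \sqrt{279 - -63500} = \frac{69}{55} - \sqrt{279 + 63500} = \frac{69}{55} - \sqrt{63779}$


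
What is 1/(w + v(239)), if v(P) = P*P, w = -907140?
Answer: -1/850019 ≈ -1.1764e-6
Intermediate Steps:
v(P) = P²
1/(w + v(239)) = 1/(-907140 + 239²) = 1/(-907140 + 57121) = 1/(-850019) = -1/850019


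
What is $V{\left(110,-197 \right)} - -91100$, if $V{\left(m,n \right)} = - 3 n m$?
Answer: $156110$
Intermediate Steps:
$V{\left(m,n \right)} = - 3 m n$
$V{\left(110,-197 \right)} - -91100 = \left(-3\right) 110 \left(-197\right) - -91100 = 65010 + 91100 = 156110$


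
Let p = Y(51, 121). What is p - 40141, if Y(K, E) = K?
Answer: -40090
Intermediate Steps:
p = 51
p - 40141 = 51 - 40141 = -40090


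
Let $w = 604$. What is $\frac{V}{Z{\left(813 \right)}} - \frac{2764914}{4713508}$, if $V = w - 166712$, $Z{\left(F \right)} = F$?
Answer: $- \frac{392599630973}{1916041002} \approx -204.9$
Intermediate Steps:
$V = -166108$ ($V = 604 - 166712 = -166108$)
$\frac{V}{Z{\left(813 \right)}} - \frac{2764914}{4713508} = - \frac{166108}{813} - \frac{2764914}{4713508} = \left(-166108\right) \frac{1}{813} - \frac{1382457}{2356754} = - \frac{166108}{813} - \frac{1382457}{2356754} = - \frac{392599630973}{1916041002}$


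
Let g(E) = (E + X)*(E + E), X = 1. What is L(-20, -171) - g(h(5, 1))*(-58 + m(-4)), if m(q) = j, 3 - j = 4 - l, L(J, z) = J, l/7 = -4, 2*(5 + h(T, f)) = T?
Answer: 1265/2 ≈ 632.50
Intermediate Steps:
h(T, f) = -5 + T/2
l = -28 (l = 7*(-4) = -28)
g(E) = 2*E*(1 + E) (g(E) = (E + 1)*(E + E) = (1 + E)*(2*E) = 2*E*(1 + E))
j = -29 (j = 3 - (4 - 1*(-28)) = 3 - (4 + 28) = 3 - 1*32 = 3 - 32 = -29)
m(q) = -29
L(-20, -171) - g(h(5, 1))*(-58 + m(-4)) = -20 - 2*(-5 + (1/2)*5)*(1 + (-5 + (1/2)*5))*(-58 - 29) = -20 - 2*(-5 + 5/2)*(1 + (-5 + 5/2))*(-87) = -20 - 2*(-5/2)*(1 - 5/2)*(-87) = -20 - 2*(-5/2)*(-3/2)*(-87) = -20 - 15*(-87)/2 = -20 - 1*(-1305/2) = -20 + 1305/2 = 1265/2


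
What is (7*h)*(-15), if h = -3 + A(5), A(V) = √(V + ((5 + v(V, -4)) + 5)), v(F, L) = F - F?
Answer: 315 - 105*√15 ≈ -91.663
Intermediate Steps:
v(F, L) = 0
A(V) = √(10 + V) (A(V) = √(V + ((5 + 0) + 5)) = √(V + (5 + 5)) = √(V + 10) = √(10 + V))
h = -3 + √15 (h = -3 + √(10 + 5) = -3 + √15 ≈ 0.87298)
(7*h)*(-15) = (7*(-3 + √15))*(-15) = (-21 + 7*√15)*(-15) = 315 - 105*√15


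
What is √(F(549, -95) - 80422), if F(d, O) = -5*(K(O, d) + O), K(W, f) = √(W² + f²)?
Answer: √(-79947 - 5*√310426) ≈ 287.63*I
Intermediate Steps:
F(d, O) = -5*O - 5*√(O² + d²) (F(d, O) = -5*(√(O² + d²) + O) = -5*(O + √(O² + d²)) = -5*O - 5*√(O² + d²))
√(F(549, -95) - 80422) = √((-5*(-95) - 5*√((-95)² + 549²)) - 80422) = √((475 - 5*√(9025 + 301401)) - 80422) = √((475 - 5*√310426) - 80422) = √(-79947 - 5*√310426)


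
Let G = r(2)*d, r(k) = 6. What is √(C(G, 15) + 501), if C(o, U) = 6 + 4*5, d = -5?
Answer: √527 ≈ 22.956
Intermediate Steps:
G = -30 (G = 6*(-5) = -30)
C(o, U) = 26 (C(o, U) = 6 + 20 = 26)
√(C(G, 15) + 501) = √(26 + 501) = √527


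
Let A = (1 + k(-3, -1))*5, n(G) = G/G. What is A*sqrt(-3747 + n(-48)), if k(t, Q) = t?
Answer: -10*I*sqrt(3746) ≈ -612.05*I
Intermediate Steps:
n(G) = 1
A = -10 (A = (1 - 3)*5 = -2*5 = -10)
A*sqrt(-3747 + n(-48)) = -10*sqrt(-3747 + 1) = -10*I*sqrt(3746)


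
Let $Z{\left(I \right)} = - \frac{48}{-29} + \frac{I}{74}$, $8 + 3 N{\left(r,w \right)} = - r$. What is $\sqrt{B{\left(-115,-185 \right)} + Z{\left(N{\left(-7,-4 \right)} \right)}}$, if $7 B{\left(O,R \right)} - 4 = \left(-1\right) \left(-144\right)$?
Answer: $\frac{\sqrt{46292381058}}{45066} \approx 4.7743$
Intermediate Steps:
$N{\left(r,w \right)} = - \frac{8}{3} - \frac{r}{3}$ ($N{\left(r,w \right)} = - \frac{8}{3} + \frac{\left(-1\right) r}{3} = - \frac{8}{3} - \frac{r}{3}$)
$B{\left(O,R \right)} = \frac{148}{7}$ ($B{\left(O,R \right)} = \frac{4}{7} + \frac{\left(-1\right) \left(-144\right)}{7} = \frac{4}{7} + \frac{1}{7} \cdot 144 = \frac{4}{7} + \frac{144}{7} = \frac{148}{7}$)
$Z{\left(I \right)} = \frac{48}{29} + \frac{I}{74}$ ($Z{\left(I \right)} = \left(-48\right) \left(- \frac{1}{29}\right) + I \frac{1}{74} = \frac{48}{29} + \frac{I}{74}$)
$\sqrt{B{\left(-115,-185 \right)} + Z{\left(N{\left(-7,-4 \right)} \right)}} = \sqrt{\frac{148}{7} + \left(\frac{48}{29} + \frac{- \frac{8}{3} - - \frac{7}{3}}{74}\right)} = \sqrt{\frac{148}{7} + \left(\frac{48}{29} + \frac{- \frac{8}{3} + \frac{7}{3}}{74}\right)} = \sqrt{\frac{148}{7} + \left(\frac{48}{29} + \frac{1}{74} \left(- \frac{1}{3}\right)\right)} = \sqrt{\frac{148}{7} + \left(\frac{48}{29} - \frac{1}{222}\right)} = \sqrt{\frac{148}{7} + \frac{10627}{6438}} = \sqrt{\frac{1027213}{45066}} = \frac{\sqrt{46292381058}}{45066}$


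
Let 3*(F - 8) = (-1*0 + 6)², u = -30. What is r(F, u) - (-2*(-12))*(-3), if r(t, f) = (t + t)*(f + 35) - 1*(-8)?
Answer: 280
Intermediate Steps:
F = 20 (F = 8 + (-1*0 + 6)²/3 = 8 + (0 + 6)²/3 = 8 + (⅓)*6² = 8 + (⅓)*36 = 8 + 12 = 20)
r(t, f) = 8 + 2*t*(35 + f) (r(t, f) = (2*t)*(35 + f) + 8 = 2*t*(35 + f) + 8 = 8 + 2*t*(35 + f))
r(F, u) - (-2*(-12))*(-3) = (8 + 70*20 + 2*(-30)*20) - (-2*(-12))*(-3) = (8 + 1400 - 1200) - 24*(-3) = 208 - 1*(-72) = 208 + 72 = 280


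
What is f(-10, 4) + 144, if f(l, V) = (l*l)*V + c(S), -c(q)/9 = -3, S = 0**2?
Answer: 571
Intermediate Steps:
S = 0
c(q) = 27 (c(q) = -9*(-3) = 27)
f(l, V) = 27 + V*l**2 (f(l, V) = (l*l)*V + 27 = l**2*V + 27 = V*l**2 + 27 = 27 + V*l**2)
f(-10, 4) + 144 = (27 + 4*(-10)**2) + 144 = (27 + 4*100) + 144 = (27 + 400) + 144 = 427 + 144 = 571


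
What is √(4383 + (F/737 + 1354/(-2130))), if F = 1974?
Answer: 2*√675379744043070/784905 ≈ 66.220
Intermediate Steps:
√(4383 + (F/737 + 1354/(-2130))) = √(4383 + (1974/737 + 1354/(-2130))) = √(4383 + (1974*(1/737) + 1354*(-1/2130))) = √(4383 + (1974/737 - 677/1065)) = √(4383 + 1603361/784905) = √(3441841976/784905) = 2*√675379744043070/784905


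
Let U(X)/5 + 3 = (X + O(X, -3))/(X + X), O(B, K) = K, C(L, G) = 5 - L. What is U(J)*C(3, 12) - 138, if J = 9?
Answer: -494/3 ≈ -164.67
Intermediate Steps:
U(X) = -15 + 5*(-3 + X)/(2*X) (U(X) = -15 + 5*((X - 3)/(X + X)) = -15 + 5*((-3 + X)/((2*X))) = -15 + 5*((-3 + X)*(1/(2*X))) = -15 + 5*((-3 + X)/(2*X)) = -15 + 5*(-3 + X)/(2*X))
U(J)*C(3, 12) - 138 = ((5/2)*(-3 - 5*9)/9)*(5 - 1*3) - 138 = ((5/2)*(1/9)*(-3 - 45))*(5 - 3) - 138 = ((5/2)*(1/9)*(-48))*2 - 138 = -40/3*2 - 138 = -80/3 - 138 = -494/3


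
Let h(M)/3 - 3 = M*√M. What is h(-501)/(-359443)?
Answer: -9/359443 + 1503*I*√501/359443 ≈ -2.5039e-5 + 0.093594*I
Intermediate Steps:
h(M) = 9 + 3*M^(3/2) (h(M) = 9 + 3*(M*√M) = 9 + 3*M^(3/2))
h(-501)/(-359443) = (9 + 3*(-501)^(3/2))/(-359443) = (9 + 3*(-501*I*√501))*(-1/359443) = (9 - 1503*I*√501)*(-1/359443) = -9/359443 + 1503*I*√501/359443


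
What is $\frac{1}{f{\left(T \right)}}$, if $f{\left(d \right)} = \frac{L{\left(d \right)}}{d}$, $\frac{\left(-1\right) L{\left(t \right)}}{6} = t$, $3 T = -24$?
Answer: $- \frac{1}{6} \approx -0.16667$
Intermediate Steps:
$T = -8$ ($T = \frac{1}{3} \left(-24\right) = -8$)
$L{\left(t \right)} = - 6 t$
$f{\left(d \right)} = -6$ ($f{\left(d \right)} = \frac{\left(-6\right) d}{d} = -6$)
$\frac{1}{f{\left(T \right)}} = \frac{1}{-6} = - \frac{1}{6}$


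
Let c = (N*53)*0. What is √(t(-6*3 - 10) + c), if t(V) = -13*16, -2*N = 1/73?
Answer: 4*I*√13 ≈ 14.422*I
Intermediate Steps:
N = -1/146 (N = -½/73 = -½*1/73 = -1/146 ≈ -0.0068493)
c = 0 (c = -1/146*53*0 = -53/146*0 = 0)
t(V) = -208
√(t(-6*3 - 10) + c) = √(-208 + 0) = √(-208) = 4*I*√13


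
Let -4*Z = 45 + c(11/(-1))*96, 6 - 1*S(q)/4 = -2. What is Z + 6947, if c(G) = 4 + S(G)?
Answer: 24287/4 ≈ 6071.8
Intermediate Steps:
S(q) = 32 (S(q) = 24 - 4*(-2) = 24 + 8 = 32)
c(G) = 36 (c(G) = 4 + 32 = 36)
Z = -3501/4 (Z = -(45 + 36*96)/4 = -(45 + 3456)/4 = -1/4*3501 = -3501/4 ≈ -875.25)
Z + 6947 = -3501/4 + 6947 = 24287/4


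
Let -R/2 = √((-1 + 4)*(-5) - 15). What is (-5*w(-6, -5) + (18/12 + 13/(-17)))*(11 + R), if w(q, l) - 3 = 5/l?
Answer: -3465/34 + 315*I*√30/17 ≈ -101.91 + 101.49*I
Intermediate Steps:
w(q, l) = 3 + 5/l
R = -2*I*√30 (R = -2*√((-1 + 4)*(-5) - 15) = -2*√(3*(-5) - 15) = -2*√(-15 - 15) = -2*I*√30 ≈ -10.954*I)
(-5*w(-6, -5) + (18/12 + 13/(-17)))*(11 + R) = (-5*(3 + 5/(-5)) + (18/12 + 13/(-17)))*(11 - 2*I*√30) = (-5*(3 + 5*(-⅕)) + (18*(1/12) + 13*(-1/17)))*(11 - 2*I*√30) = (-5*(3 - 1) + (3/2 - 13/17))*(11 - 2*I*√30) = (-5*2 + 25/34)*(11 - 2*I*√30) = (-10 + 25/34)*(11 - 2*I*√30) = -315*(11 - 2*I*√30)/34 = -3465/34 + 315*I*√30/17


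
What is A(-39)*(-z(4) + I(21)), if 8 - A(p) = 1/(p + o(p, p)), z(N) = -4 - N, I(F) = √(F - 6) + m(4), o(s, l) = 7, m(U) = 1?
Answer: 2313/32 + 257*√15/32 ≈ 103.39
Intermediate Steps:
I(F) = 1 + √(-6 + F) (I(F) = √(F - 6) + 1 = √(-6 + F) + 1 = 1 + √(-6 + F))
A(p) = 8 - 1/(7 + p) (A(p) = 8 - 1/(p + 7) = 8 - 1/(7 + p))
A(-39)*(-z(4) + I(21)) = ((55 + 8*(-39))/(7 - 39))*(-(-4 - 1*4) + (1 + √(-6 + 21))) = ((55 - 312)/(-32))*(-(-4 - 4) + (1 + √15)) = (-1/32*(-257))*(-1*(-8) + (1 + √15)) = 257*(8 + (1 + √15))/32 = 257*(9 + √15)/32 = 2313/32 + 257*√15/32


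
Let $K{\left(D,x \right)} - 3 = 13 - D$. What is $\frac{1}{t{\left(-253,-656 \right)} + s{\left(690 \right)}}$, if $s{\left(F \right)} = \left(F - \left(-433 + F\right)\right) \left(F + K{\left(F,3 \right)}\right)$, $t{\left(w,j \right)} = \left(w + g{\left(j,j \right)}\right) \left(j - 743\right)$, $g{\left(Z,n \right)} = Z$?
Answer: $\frac{1}{1278619} \approx 7.8209 \cdot 10^{-7}$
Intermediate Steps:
$K{\left(D,x \right)} = 16 - D$ ($K{\left(D,x \right)} = 3 - \left(-13 + D\right) = 16 - D$)
$t{\left(w,j \right)} = \left(-743 + j\right) \left(j + w\right)$ ($t{\left(w,j \right)} = \left(w + j\right) \left(j - 743\right) = \left(j + w\right) \left(-743 + j\right) = \left(-743 + j\right) \left(j + w\right)$)
$s{\left(F \right)} = 6928$ ($s{\left(F \right)} = \left(F - \left(-433 + F\right)\right) \left(F - \left(-16 + F\right)\right) = 433 \cdot 16 = 6928$)
$\frac{1}{t{\left(-253,-656 \right)} + s{\left(690 \right)}} = \frac{1}{\left(\left(-656\right)^{2} - -487408 - -187979 - -165968\right) + 6928} = \frac{1}{\left(430336 + 487408 + 187979 + 165968\right) + 6928} = \frac{1}{1271691 + 6928} = \frac{1}{1278619}$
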